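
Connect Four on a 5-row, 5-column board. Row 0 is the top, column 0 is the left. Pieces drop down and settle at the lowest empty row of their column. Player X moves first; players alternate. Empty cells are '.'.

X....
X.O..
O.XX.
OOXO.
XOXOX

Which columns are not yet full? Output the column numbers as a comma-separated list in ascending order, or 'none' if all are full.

Answer: 1,2,3,4

Derivation:
col 0: top cell = 'X' → FULL
col 1: top cell = '.' → open
col 2: top cell = '.' → open
col 3: top cell = '.' → open
col 4: top cell = '.' → open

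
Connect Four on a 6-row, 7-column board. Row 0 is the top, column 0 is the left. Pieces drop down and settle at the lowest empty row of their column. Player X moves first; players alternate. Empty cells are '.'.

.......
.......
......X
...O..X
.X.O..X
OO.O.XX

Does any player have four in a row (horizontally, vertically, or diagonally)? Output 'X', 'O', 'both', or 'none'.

X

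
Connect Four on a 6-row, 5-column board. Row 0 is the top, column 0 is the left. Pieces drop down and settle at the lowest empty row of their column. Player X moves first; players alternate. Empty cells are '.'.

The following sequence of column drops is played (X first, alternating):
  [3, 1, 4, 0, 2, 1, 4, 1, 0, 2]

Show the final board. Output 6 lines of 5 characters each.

Move 1: X drops in col 3, lands at row 5
Move 2: O drops in col 1, lands at row 5
Move 3: X drops in col 4, lands at row 5
Move 4: O drops in col 0, lands at row 5
Move 5: X drops in col 2, lands at row 5
Move 6: O drops in col 1, lands at row 4
Move 7: X drops in col 4, lands at row 4
Move 8: O drops in col 1, lands at row 3
Move 9: X drops in col 0, lands at row 4
Move 10: O drops in col 2, lands at row 4

Answer: .....
.....
.....
.O...
XOO.X
OOXXX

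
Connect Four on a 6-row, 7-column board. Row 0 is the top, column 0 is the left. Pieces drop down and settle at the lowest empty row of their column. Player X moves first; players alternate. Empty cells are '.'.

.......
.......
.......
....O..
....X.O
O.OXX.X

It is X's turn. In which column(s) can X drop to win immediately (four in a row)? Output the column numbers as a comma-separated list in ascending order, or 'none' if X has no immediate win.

Answer: 5

Derivation:
col 0: drop X → no win
col 1: drop X → no win
col 2: drop X → no win
col 3: drop X → no win
col 4: drop X → no win
col 5: drop X → WIN!
col 6: drop X → no win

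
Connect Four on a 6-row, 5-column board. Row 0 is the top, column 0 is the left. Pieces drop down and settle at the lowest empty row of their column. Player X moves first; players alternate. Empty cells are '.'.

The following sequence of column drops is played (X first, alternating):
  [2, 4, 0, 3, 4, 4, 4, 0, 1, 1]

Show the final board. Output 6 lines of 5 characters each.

Move 1: X drops in col 2, lands at row 5
Move 2: O drops in col 4, lands at row 5
Move 3: X drops in col 0, lands at row 5
Move 4: O drops in col 3, lands at row 5
Move 5: X drops in col 4, lands at row 4
Move 6: O drops in col 4, lands at row 3
Move 7: X drops in col 4, lands at row 2
Move 8: O drops in col 0, lands at row 4
Move 9: X drops in col 1, lands at row 5
Move 10: O drops in col 1, lands at row 4

Answer: .....
.....
....X
....O
OO..X
XXXOO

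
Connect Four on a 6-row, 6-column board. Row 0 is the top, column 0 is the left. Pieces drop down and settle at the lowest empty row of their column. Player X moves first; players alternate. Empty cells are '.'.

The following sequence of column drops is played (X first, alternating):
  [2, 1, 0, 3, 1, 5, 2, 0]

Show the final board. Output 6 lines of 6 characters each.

Answer: ......
......
......
......
OXX...
XOXO.O

Derivation:
Move 1: X drops in col 2, lands at row 5
Move 2: O drops in col 1, lands at row 5
Move 3: X drops in col 0, lands at row 5
Move 4: O drops in col 3, lands at row 5
Move 5: X drops in col 1, lands at row 4
Move 6: O drops in col 5, lands at row 5
Move 7: X drops in col 2, lands at row 4
Move 8: O drops in col 0, lands at row 4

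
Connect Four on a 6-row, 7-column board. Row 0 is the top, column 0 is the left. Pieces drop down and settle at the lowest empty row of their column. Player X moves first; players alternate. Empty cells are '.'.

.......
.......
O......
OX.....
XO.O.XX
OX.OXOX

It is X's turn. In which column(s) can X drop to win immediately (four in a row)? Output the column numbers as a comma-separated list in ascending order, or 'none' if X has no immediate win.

col 0: drop X → no win
col 1: drop X → no win
col 2: drop X → no win
col 3: drop X → no win
col 4: drop X → no win
col 5: drop X → no win
col 6: drop X → no win

Answer: none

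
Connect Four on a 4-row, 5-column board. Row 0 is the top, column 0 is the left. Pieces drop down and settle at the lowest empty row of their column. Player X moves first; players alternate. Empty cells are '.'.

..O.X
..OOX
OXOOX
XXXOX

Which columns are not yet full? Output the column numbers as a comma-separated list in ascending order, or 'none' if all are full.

col 0: top cell = '.' → open
col 1: top cell = '.' → open
col 2: top cell = 'O' → FULL
col 3: top cell = '.' → open
col 4: top cell = 'X' → FULL

Answer: 0,1,3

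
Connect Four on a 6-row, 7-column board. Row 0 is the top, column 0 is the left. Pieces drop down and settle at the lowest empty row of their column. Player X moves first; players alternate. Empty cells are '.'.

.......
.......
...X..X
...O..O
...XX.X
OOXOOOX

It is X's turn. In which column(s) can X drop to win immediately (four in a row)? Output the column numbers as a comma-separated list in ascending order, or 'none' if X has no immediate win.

Answer: 5

Derivation:
col 0: drop X → no win
col 1: drop X → no win
col 2: drop X → no win
col 3: drop X → no win
col 4: drop X → no win
col 5: drop X → WIN!
col 6: drop X → no win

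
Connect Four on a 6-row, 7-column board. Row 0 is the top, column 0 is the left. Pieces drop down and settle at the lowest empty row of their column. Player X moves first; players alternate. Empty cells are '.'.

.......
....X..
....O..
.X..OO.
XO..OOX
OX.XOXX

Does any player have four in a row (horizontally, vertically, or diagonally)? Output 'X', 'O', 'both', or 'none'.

O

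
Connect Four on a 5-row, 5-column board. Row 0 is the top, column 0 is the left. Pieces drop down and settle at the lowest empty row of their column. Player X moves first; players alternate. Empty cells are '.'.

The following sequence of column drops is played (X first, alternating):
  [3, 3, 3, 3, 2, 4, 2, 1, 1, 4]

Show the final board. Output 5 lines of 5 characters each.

Move 1: X drops in col 3, lands at row 4
Move 2: O drops in col 3, lands at row 3
Move 3: X drops in col 3, lands at row 2
Move 4: O drops in col 3, lands at row 1
Move 5: X drops in col 2, lands at row 4
Move 6: O drops in col 4, lands at row 4
Move 7: X drops in col 2, lands at row 3
Move 8: O drops in col 1, lands at row 4
Move 9: X drops in col 1, lands at row 3
Move 10: O drops in col 4, lands at row 3

Answer: .....
...O.
...X.
.XXOO
.OXXO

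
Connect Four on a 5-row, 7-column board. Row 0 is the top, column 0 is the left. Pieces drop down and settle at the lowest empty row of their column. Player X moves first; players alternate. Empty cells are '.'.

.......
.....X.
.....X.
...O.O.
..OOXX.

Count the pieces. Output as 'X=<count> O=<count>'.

X=4 O=4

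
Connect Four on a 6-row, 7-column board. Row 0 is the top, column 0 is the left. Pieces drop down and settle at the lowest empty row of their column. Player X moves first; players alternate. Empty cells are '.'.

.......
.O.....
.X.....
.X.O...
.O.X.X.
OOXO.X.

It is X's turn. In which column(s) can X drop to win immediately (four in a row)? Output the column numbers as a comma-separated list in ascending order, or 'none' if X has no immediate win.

Answer: none

Derivation:
col 0: drop X → no win
col 1: drop X → no win
col 2: drop X → no win
col 3: drop X → no win
col 4: drop X → no win
col 5: drop X → no win
col 6: drop X → no win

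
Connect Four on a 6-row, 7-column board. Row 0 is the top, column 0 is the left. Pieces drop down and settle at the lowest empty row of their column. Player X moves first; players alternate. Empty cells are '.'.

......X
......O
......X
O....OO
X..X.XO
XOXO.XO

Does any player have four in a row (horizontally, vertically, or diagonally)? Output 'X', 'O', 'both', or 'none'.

none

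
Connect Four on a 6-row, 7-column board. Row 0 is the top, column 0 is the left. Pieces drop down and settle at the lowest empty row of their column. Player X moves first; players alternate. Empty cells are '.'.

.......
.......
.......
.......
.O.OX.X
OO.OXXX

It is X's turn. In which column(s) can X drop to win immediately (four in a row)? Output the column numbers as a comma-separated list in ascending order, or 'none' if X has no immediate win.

Answer: none

Derivation:
col 0: drop X → no win
col 1: drop X → no win
col 2: drop X → no win
col 3: drop X → no win
col 4: drop X → no win
col 5: drop X → no win
col 6: drop X → no win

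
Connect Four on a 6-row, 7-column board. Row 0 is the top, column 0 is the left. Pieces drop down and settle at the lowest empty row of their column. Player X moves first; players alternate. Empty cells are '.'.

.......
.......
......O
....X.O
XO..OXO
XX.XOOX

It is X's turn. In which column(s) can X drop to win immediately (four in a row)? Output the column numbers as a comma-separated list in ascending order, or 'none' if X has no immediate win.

col 0: drop X → no win
col 1: drop X → no win
col 2: drop X → WIN!
col 3: drop X → no win
col 4: drop X → no win
col 5: drop X → no win
col 6: drop X → no win

Answer: 2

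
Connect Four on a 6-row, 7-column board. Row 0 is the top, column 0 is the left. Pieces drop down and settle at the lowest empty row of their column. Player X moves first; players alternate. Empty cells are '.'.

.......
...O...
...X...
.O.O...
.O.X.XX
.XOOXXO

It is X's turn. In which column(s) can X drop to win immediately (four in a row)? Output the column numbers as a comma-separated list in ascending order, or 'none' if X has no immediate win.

Answer: 4

Derivation:
col 0: drop X → no win
col 1: drop X → no win
col 2: drop X → no win
col 3: drop X → no win
col 4: drop X → WIN!
col 5: drop X → no win
col 6: drop X → no win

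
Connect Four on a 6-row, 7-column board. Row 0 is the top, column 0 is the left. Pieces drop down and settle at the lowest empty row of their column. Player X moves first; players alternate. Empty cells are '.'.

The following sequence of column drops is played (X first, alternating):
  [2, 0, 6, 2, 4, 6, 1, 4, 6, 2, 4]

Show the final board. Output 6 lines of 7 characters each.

Answer: .......
.......
.......
..O.X.X
..O.O.O
OXX.X.X

Derivation:
Move 1: X drops in col 2, lands at row 5
Move 2: O drops in col 0, lands at row 5
Move 3: X drops in col 6, lands at row 5
Move 4: O drops in col 2, lands at row 4
Move 5: X drops in col 4, lands at row 5
Move 6: O drops in col 6, lands at row 4
Move 7: X drops in col 1, lands at row 5
Move 8: O drops in col 4, lands at row 4
Move 9: X drops in col 6, lands at row 3
Move 10: O drops in col 2, lands at row 3
Move 11: X drops in col 4, lands at row 3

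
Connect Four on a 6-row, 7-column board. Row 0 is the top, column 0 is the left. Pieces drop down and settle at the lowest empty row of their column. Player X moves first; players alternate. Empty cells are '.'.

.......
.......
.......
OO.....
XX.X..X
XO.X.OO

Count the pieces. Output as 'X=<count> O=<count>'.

X=6 O=5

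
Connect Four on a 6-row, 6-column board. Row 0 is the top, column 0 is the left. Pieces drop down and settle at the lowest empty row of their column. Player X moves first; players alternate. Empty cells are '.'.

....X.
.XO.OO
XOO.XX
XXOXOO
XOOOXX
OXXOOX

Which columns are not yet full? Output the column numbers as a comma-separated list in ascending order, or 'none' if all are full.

col 0: top cell = '.' → open
col 1: top cell = '.' → open
col 2: top cell = '.' → open
col 3: top cell = '.' → open
col 4: top cell = 'X' → FULL
col 5: top cell = '.' → open

Answer: 0,1,2,3,5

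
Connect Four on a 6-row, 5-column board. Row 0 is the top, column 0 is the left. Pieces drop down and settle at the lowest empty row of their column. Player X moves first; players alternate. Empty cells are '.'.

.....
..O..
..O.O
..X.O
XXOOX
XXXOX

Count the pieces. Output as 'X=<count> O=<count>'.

X=8 O=7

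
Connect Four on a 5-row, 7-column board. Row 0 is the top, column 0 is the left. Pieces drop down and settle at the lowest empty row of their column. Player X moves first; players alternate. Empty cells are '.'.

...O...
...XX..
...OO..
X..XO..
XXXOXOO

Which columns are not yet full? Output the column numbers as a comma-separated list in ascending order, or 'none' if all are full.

Answer: 0,1,2,4,5,6

Derivation:
col 0: top cell = '.' → open
col 1: top cell = '.' → open
col 2: top cell = '.' → open
col 3: top cell = 'O' → FULL
col 4: top cell = '.' → open
col 5: top cell = '.' → open
col 6: top cell = '.' → open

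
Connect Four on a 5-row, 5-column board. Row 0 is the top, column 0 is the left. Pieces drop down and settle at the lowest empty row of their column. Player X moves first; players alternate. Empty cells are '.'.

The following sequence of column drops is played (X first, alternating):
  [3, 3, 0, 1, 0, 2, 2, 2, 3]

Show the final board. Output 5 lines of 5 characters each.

Answer: .....
.....
..OX.
X.XO.
XOOX.

Derivation:
Move 1: X drops in col 3, lands at row 4
Move 2: O drops in col 3, lands at row 3
Move 3: X drops in col 0, lands at row 4
Move 4: O drops in col 1, lands at row 4
Move 5: X drops in col 0, lands at row 3
Move 6: O drops in col 2, lands at row 4
Move 7: X drops in col 2, lands at row 3
Move 8: O drops in col 2, lands at row 2
Move 9: X drops in col 3, lands at row 2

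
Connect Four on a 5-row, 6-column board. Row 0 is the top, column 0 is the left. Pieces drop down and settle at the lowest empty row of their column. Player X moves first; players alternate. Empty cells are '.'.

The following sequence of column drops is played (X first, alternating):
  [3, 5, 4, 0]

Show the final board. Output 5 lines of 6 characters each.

Answer: ......
......
......
......
O..XXO

Derivation:
Move 1: X drops in col 3, lands at row 4
Move 2: O drops in col 5, lands at row 4
Move 3: X drops in col 4, lands at row 4
Move 4: O drops in col 0, lands at row 4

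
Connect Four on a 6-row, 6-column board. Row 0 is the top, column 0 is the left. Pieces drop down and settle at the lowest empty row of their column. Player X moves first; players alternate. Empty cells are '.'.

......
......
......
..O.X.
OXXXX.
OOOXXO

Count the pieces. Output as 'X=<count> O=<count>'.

X=7 O=6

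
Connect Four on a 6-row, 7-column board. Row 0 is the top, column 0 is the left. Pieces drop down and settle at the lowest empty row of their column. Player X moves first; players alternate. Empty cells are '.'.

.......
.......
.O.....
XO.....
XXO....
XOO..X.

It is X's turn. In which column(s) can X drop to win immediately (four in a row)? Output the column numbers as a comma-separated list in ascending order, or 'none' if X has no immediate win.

col 0: drop X → WIN!
col 1: drop X → no win
col 2: drop X → no win
col 3: drop X → no win
col 4: drop X → no win
col 5: drop X → no win
col 6: drop X → no win

Answer: 0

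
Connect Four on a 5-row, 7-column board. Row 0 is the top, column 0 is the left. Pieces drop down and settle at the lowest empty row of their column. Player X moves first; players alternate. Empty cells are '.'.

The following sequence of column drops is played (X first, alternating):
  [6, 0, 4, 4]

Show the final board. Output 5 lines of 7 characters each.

Answer: .......
.......
.......
....O..
O...X.X

Derivation:
Move 1: X drops in col 6, lands at row 4
Move 2: O drops in col 0, lands at row 4
Move 3: X drops in col 4, lands at row 4
Move 4: O drops in col 4, lands at row 3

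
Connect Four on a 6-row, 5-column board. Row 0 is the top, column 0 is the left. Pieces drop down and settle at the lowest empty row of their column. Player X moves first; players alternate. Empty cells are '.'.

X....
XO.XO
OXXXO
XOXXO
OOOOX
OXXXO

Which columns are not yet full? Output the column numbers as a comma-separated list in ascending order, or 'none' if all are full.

Answer: 1,2,3,4

Derivation:
col 0: top cell = 'X' → FULL
col 1: top cell = '.' → open
col 2: top cell = '.' → open
col 3: top cell = '.' → open
col 4: top cell = '.' → open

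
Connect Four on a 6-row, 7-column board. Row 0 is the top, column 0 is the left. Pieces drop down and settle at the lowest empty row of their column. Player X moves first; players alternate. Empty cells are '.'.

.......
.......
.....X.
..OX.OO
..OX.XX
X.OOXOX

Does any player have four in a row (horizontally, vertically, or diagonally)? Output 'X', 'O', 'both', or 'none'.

none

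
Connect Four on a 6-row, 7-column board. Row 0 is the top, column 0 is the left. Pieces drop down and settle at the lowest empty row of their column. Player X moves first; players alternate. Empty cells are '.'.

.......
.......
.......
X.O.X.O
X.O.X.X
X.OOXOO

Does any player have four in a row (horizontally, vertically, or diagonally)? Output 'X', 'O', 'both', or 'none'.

none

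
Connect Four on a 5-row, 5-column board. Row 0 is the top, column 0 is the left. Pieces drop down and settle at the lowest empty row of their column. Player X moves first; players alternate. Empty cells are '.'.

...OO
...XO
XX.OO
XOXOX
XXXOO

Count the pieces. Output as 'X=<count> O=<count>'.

X=9 O=9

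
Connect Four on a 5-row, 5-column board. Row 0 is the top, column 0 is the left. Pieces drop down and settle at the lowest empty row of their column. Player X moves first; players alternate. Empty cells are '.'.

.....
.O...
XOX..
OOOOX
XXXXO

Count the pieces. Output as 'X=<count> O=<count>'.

X=7 O=7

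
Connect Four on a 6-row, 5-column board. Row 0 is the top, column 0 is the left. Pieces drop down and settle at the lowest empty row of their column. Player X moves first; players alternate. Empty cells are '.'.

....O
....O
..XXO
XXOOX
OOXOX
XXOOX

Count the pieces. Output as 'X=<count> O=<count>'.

X=10 O=10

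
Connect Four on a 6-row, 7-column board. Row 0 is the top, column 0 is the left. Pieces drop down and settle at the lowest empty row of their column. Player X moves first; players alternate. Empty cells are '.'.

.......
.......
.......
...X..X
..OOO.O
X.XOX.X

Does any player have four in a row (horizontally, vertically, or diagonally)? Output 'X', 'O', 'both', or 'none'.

none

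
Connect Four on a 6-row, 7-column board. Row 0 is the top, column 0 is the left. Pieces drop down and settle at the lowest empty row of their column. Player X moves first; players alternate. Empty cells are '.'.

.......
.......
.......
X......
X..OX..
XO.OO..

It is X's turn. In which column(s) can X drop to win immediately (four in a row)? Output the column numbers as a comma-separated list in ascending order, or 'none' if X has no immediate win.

col 0: drop X → WIN!
col 1: drop X → no win
col 2: drop X → no win
col 3: drop X → no win
col 4: drop X → no win
col 5: drop X → no win
col 6: drop X → no win

Answer: 0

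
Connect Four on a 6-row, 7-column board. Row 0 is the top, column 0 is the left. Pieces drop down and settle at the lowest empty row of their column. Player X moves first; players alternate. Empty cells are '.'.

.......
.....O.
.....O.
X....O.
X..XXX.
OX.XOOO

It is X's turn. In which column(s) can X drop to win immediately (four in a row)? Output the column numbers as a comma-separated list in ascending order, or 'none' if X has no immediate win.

Answer: 6

Derivation:
col 0: drop X → no win
col 1: drop X → no win
col 2: drop X → no win
col 3: drop X → no win
col 4: drop X → no win
col 5: drop X → no win
col 6: drop X → WIN!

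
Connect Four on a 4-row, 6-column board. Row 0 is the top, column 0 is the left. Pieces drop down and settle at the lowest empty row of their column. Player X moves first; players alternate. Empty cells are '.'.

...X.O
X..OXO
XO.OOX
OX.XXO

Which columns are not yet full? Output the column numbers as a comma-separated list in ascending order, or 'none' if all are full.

col 0: top cell = '.' → open
col 1: top cell = '.' → open
col 2: top cell = '.' → open
col 3: top cell = 'X' → FULL
col 4: top cell = '.' → open
col 5: top cell = 'O' → FULL

Answer: 0,1,2,4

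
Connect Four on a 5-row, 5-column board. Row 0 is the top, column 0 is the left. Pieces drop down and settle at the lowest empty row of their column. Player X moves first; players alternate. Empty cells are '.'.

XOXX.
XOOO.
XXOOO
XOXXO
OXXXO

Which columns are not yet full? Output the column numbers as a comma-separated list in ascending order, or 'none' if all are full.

col 0: top cell = 'X' → FULL
col 1: top cell = 'O' → FULL
col 2: top cell = 'X' → FULL
col 3: top cell = 'X' → FULL
col 4: top cell = '.' → open

Answer: 4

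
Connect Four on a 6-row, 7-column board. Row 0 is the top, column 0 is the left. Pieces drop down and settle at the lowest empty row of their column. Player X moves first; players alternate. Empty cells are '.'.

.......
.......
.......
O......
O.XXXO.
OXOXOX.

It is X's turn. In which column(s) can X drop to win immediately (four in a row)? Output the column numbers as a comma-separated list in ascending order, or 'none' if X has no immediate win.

col 0: drop X → no win
col 1: drop X → WIN!
col 2: drop X → no win
col 3: drop X → no win
col 4: drop X → no win
col 5: drop X → no win
col 6: drop X → no win

Answer: 1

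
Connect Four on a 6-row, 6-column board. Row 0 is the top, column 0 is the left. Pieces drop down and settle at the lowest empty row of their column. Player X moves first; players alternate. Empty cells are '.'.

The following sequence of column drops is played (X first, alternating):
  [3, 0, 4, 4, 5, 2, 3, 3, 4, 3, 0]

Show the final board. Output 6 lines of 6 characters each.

Answer: ......
......
...O..
...OX.
X..XO.
O.OXXX

Derivation:
Move 1: X drops in col 3, lands at row 5
Move 2: O drops in col 0, lands at row 5
Move 3: X drops in col 4, lands at row 5
Move 4: O drops in col 4, lands at row 4
Move 5: X drops in col 5, lands at row 5
Move 6: O drops in col 2, lands at row 5
Move 7: X drops in col 3, lands at row 4
Move 8: O drops in col 3, lands at row 3
Move 9: X drops in col 4, lands at row 3
Move 10: O drops in col 3, lands at row 2
Move 11: X drops in col 0, lands at row 4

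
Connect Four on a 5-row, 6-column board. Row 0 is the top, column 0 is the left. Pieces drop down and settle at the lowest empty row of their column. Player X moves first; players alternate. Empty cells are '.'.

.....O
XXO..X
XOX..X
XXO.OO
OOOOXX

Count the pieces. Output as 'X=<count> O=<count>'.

X=10 O=10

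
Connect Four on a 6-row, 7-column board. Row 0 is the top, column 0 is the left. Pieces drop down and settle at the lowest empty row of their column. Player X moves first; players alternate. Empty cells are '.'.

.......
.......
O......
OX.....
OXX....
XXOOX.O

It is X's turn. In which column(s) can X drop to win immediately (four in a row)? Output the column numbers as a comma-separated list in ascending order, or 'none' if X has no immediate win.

Answer: 1

Derivation:
col 0: drop X → no win
col 1: drop X → WIN!
col 2: drop X → no win
col 3: drop X → no win
col 4: drop X → no win
col 5: drop X → no win
col 6: drop X → no win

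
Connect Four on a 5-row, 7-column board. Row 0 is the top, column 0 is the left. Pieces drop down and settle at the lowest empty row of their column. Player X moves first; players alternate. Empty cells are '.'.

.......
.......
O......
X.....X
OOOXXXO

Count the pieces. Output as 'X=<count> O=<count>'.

X=5 O=5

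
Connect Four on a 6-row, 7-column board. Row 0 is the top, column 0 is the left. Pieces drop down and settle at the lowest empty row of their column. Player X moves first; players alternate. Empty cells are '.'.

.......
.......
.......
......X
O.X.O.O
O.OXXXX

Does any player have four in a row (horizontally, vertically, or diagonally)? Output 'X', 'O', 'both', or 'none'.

X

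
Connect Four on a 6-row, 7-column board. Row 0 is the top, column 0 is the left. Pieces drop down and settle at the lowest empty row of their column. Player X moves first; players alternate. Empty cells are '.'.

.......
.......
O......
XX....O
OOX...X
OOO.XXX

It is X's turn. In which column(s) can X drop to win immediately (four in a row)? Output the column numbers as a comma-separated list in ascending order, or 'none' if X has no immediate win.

Answer: 3

Derivation:
col 0: drop X → no win
col 1: drop X → no win
col 2: drop X → no win
col 3: drop X → WIN!
col 4: drop X → no win
col 5: drop X → no win
col 6: drop X → no win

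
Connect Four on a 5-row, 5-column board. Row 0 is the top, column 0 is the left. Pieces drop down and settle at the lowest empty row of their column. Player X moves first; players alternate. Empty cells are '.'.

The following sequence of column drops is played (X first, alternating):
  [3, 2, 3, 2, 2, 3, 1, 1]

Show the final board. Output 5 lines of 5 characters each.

Answer: .....
.....
..XO.
.OOX.
.XOX.

Derivation:
Move 1: X drops in col 3, lands at row 4
Move 2: O drops in col 2, lands at row 4
Move 3: X drops in col 3, lands at row 3
Move 4: O drops in col 2, lands at row 3
Move 5: X drops in col 2, lands at row 2
Move 6: O drops in col 3, lands at row 2
Move 7: X drops in col 1, lands at row 4
Move 8: O drops in col 1, lands at row 3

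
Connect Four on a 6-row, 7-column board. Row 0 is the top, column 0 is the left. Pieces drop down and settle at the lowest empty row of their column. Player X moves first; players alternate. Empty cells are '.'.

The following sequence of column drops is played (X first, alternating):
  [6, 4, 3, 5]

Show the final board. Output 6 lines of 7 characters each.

Answer: .......
.......
.......
.......
.......
...XOOX

Derivation:
Move 1: X drops in col 6, lands at row 5
Move 2: O drops in col 4, lands at row 5
Move 3: X drops in col 3, lands at row 5
Move 4: O drops in col 5, lands at row 5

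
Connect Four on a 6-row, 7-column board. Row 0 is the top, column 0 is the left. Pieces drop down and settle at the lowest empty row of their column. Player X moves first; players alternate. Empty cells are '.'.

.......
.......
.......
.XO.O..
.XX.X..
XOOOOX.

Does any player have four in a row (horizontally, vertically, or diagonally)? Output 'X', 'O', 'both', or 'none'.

O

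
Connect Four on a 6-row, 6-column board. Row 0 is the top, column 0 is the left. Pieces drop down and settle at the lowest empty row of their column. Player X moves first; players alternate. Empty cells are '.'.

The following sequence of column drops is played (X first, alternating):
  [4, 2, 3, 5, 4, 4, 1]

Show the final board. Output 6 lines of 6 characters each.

Answer: ......
......
......
....O.
....X.
.XOXXO

Derivation:
Move 1: X drops in col 4, lands at row 5
Move 2: O drops in col 2, lands at row 5
Move 3: X drops in col 3, lands at row 5
Move 4: O drops in col 5, lands at row 5
Move 5: X drops in col 4, lands at row 4
Move 6: O drops in col 4, lands at row 3
Move 7: X drops in col 1, lands at row 5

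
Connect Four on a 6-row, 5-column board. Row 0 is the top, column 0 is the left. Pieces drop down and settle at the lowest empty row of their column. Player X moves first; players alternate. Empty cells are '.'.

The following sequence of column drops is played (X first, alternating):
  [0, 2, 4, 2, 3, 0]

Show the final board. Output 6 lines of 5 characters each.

Move 1: X drops in col 0, lands at row 5
Move 2: O drops in col 2, lands at row 5
Move 3: X drops in col 4, lands at row 5
Move 4: O drops in col 2, lands at row 4
Move 5: X drops in col 3, lands at row 5
Move 6: O drops in col 0, lands at row 4

Answer: .....
.....
.....
.....
O.O..
X.OXX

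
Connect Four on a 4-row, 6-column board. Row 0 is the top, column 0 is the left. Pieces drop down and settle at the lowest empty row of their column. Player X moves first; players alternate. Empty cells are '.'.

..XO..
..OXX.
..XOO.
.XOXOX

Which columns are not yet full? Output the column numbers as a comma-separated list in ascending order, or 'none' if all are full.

col 0: top cell = '.' → open
col 1: top cell = '.' → open
col 2: top cell = 'X' → FULL
col 3: top cell = 'O' → FULL
col 4: top cell = '.' → open
col 5: top cell = '.' → open

Answer: 0,1,4,5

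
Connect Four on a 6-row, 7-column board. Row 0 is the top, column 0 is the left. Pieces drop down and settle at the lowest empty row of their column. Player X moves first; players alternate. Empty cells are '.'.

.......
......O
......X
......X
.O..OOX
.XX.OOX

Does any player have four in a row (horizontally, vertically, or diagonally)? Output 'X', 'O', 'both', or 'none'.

X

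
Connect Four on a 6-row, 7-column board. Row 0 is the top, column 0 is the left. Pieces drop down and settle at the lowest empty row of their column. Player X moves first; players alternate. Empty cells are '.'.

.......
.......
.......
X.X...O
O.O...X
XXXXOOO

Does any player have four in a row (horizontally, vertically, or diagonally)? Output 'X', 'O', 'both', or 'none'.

X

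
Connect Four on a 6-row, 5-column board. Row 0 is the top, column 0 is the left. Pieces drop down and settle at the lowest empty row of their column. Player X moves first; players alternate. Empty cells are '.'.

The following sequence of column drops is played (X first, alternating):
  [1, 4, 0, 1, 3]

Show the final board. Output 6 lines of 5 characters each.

Move 1: X drops in col 1, lands at row 5
Move 2: O drops in col 4, lands at row 5
Move 3: X drops in col 0, lands at row 5
Move 4: O drops in col 1, lands at row 4
Move 5: X drops in col 3, lands at row 5

Answer: .....
.....
.....
.....
.O...
XX.XO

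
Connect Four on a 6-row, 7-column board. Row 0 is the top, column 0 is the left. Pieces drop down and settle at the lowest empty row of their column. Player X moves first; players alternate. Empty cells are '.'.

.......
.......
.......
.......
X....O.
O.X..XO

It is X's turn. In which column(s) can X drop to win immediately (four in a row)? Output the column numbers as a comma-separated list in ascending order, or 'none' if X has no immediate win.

col 0: drop X → no win
col 1: drop X → no win
col 2: drop X → no win
col 3: drop X → no win
col 4: drop X → no win
col 5: drop X → no win
col 6: drop X → no win

Answer: none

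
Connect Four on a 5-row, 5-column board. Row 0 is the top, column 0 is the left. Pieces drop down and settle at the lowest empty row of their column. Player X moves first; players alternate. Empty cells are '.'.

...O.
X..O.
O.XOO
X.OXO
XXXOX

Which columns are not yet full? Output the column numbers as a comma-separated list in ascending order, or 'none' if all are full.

col 0: top cell = '.' → open
col 1: top cell = '.' → open
col 2: top cell = '.' → open
col 3: top cell = 'O' → FULL
col 4: top cell = '.' → open

Answer: 0,1,2,4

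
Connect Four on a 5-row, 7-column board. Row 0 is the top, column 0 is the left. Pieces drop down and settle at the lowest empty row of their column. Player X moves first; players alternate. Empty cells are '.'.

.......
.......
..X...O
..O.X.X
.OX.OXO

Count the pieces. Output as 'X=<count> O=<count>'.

X=5 O=5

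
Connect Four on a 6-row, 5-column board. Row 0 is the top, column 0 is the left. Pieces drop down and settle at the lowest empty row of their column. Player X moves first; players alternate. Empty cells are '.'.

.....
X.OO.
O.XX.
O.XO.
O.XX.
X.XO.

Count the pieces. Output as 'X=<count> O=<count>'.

X=8 O=7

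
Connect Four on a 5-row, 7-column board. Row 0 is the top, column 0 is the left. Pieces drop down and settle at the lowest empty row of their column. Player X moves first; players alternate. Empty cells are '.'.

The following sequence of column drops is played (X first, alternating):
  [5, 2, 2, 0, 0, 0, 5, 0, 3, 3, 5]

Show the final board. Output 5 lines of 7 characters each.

Answer: .......
O......
O....X.
X.XO.X.
O.OX.X.

Derivation:
Move 1: X drops in col 5, lands at row 4
Move 2: O drops in col 2, lands at row 4
Move 3: X drops in col 2, lands at row 3
Move 4: O drops in col 0, lands at row 4
Move 5: X drops in col 0, lands at row 3
Move 6: O drops in col 0, lands at row 2
Move 7: X drops in col 5, lands at row 3
Move 8: O drops in col 0, lands at row 1
Move 9: X drops in col 3, lands at row 4
Move 10: O drops in col 3, lands at row 3
Move 11: X drops in col 5, lands at row 2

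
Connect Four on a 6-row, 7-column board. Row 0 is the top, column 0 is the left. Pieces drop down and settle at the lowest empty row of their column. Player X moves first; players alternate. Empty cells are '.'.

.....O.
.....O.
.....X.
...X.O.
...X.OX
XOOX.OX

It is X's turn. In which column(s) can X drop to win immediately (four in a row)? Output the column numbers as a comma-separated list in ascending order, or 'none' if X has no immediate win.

Answer: 3

Derivation:
col 0: drop X → no win
col 1: drop X → no win
col 2: drop X → no win
col 3: drop X → WIN!
col 4: drop X → no win
col 6: drop X → no win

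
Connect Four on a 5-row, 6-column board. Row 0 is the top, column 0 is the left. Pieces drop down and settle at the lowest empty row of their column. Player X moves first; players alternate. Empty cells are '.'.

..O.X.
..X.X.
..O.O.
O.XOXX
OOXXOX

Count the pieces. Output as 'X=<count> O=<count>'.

X=9 O=8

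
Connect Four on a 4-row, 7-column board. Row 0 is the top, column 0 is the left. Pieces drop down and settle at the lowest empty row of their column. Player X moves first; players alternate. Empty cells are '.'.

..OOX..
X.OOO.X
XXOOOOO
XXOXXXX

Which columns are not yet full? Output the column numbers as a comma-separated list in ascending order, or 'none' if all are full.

col 0: top cell = '.' → open
col 1: top cell = '.' → open
col 2: top cell = 'O' → FULL
col 3: top cell = 'O' → FULL
col 4: top cell = 'X' → FULL
col 5: top cell = '.' → open
col 6: top cell = '.' → open

Answer: 0,1,5,6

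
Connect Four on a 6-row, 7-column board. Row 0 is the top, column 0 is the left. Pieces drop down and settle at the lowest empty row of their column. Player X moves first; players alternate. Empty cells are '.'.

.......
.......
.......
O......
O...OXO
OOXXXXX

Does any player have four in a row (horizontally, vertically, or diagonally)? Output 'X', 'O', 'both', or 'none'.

X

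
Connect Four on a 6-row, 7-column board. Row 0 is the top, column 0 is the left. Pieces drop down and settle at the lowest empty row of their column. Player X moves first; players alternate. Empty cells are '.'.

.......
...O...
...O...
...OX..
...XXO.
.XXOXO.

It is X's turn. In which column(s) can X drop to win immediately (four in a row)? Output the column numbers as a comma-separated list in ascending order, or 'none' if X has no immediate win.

Answer: 4

Derivation:
col 0: drop X → no win
col 1: drop X → no win
col 2: drop X → no win
col 3: drop X → no win
col 4: drop X → WIN!
col 5: drop X → no win
col 6: drop X → no win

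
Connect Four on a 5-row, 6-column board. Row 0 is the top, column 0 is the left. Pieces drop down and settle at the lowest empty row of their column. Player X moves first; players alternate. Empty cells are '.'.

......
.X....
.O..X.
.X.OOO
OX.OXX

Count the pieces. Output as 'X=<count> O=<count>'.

X=6 O=6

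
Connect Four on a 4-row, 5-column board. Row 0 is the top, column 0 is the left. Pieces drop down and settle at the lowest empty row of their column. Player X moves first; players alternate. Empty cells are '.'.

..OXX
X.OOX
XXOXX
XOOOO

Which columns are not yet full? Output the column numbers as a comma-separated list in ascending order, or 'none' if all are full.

Answer: 0,1

Derivation:
col 0: top cell = '.' → open
col 1: top cell = '.' → open
col 2: top cell = 'O' → FULL
col 3: top cell = 'X' → FULL
col 4: top cell = 'X' → FULL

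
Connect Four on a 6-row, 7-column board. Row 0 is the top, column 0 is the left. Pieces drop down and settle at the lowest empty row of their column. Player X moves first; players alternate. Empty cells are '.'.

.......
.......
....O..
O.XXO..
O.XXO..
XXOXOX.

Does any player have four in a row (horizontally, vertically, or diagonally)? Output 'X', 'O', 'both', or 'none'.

O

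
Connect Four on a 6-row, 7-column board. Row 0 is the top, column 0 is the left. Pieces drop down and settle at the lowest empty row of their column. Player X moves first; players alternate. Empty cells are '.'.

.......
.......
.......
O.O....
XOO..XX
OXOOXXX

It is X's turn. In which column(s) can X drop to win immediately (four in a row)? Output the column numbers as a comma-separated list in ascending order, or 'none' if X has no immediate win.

Answer: none

Derivation:
col 0: drop X → no win
col 1: drop X → no win
col 2: drop X → no win
col 3: drop X → no win
col 4: drop X → no win
col 5: drop X → no win
col 6: drop X → no win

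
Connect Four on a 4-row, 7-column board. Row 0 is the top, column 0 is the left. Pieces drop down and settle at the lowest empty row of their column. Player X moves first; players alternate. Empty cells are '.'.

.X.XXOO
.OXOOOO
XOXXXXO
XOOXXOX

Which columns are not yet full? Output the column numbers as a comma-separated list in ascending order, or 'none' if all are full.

col 0: top cell = '.' → open
col 1: top cell = 'X' → FULL
col 2: top cell = '.' → open
col 3: top cell = 'X' → FULL
col 4: top cell = 'X' → FULL
col 5: top cell = 'O' → FULL
col 6: top cell = 'O' → FULL

Answer: 0,2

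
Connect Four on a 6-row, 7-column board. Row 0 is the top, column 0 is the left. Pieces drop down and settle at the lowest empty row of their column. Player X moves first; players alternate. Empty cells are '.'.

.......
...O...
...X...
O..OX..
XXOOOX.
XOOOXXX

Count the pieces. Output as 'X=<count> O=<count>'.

X=9 O=9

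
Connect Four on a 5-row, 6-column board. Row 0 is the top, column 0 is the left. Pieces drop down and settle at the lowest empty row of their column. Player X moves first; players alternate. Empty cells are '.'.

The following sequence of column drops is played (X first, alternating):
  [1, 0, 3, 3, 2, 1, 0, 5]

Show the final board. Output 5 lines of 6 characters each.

Move 1: X drops in col 1, lands at row 4
Move 2: O drops in col 0, lands at row 4
Move 3: X drops in col 3, lands at row 4
Move 4: O drops in col 3, lands at row 3
Move 5: X drops in col 2, lands at row 4
Move 6: O drops in col 1, lands at row 3
Move 7: X drops in col 0, lands at row 3
Move 8: O drops in col 5, lands at row 4

Answer: ......
......
......
XO.O..
OXXX.O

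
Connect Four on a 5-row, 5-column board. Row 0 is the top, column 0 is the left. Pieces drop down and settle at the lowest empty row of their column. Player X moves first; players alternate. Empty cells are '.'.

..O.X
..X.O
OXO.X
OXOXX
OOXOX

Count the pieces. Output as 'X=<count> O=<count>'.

X=9 O=9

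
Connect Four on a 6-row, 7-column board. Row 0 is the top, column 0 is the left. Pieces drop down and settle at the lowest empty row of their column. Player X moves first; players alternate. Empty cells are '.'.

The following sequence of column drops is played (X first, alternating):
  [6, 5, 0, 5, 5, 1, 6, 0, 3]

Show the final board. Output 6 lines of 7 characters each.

Answer: .......
.......
.......
.....X.
O....OX
XO.X.OX

Derivation:
Move 1: X drops in col 6, lands at row 5
Move 2: O drops in col 5, lands at row 5
Move 3: X drops in col 0, lands at row 5
Move 4: O drops in col 5, lands at row 4
Move 5: X drops in col 5, lands at row 3
Move 6: O drops in col 1, lands at row 5
Move 7: X drops in col 6, lands at row 4
Move 8: O drops in col 0, lands at row 4
Move 9: X drops in col 3, lands at row 5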